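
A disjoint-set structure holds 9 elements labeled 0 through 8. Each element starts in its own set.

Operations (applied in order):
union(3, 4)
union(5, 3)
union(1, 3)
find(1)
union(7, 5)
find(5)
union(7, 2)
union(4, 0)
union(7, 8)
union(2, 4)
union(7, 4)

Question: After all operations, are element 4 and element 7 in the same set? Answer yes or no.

Answer: yes

Derivation:
Step 1: union(3, 4) -> merged; set of 3 now {3, 4}
Step 2: union(5, 3) -> merged; set of 5 now {3, 4, 5}
Step 3: union(1, 3) -> merged; set of 1 now {1, 3, 4, 5}
Step 4: find(1) -> no change; set of 1 is {1, 3, 4, 5}
Step 5: union(7, 5) -> merged; set of 7 now {1, 3, 4, 5, 7}
Step 6: find(5) -> no change; set of 5 is {1, 3, 4, 5, 7}
Step 7: union(7, 2) -> merged; set of 7 now {1, 2, 3, 4, 5, 7}
Step 8: union(4, 0) -> merged; set of 4 now {0, 1, 2, 3, 4, 5, 7}
Step 9: union(7, 8) -> merged; set of 7 now {0, 1, 2, 3, 4, 5, 7, 8}
Step 10: union(2, 4) -> already same set; set of 2 now {0, 1, 2, 3, 4, 5, 7, 8}
Step 11: union(7, 4) -> already same set; set of 7 now {0, 1, 2, 3, 4, 5, 7, 8}
Set of 4: {0, 1, 2, 3, 4, 5, 7, 8}; 7 is a member.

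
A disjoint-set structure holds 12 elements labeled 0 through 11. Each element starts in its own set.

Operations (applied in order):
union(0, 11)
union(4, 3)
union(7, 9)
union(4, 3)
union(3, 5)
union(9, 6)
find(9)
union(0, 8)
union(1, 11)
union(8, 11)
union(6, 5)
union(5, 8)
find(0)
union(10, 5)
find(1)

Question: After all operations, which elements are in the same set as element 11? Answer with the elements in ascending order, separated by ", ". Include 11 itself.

Answer: 0, 1, 3, 4, 5, 6, 7, 8, 9, 10, 11

Derivation:
Step 1: union(0, 11) -> merged; set of 0 now {0, 11}
Step 2: union(4, 3) -> merged; set of 4 now {3, 4}
Step 3: union(7, 9) -> merged; set of 7 now {7, 9}
Step 4: union(4, 3) -> already same set; set of 4 now {3, 4}
Step 5: union(3, 5) -> merged; set of 3 now {3, 4, 5}
Step 6: union(9, 6) -> merged; set of 9 now {6, 7, 9}
Step 7: find(9) -> no change; set of 9 is {6, 7, 9}
Step 8: union(0, 8) -> merged; set of 0 now {0, 8, 11}
Step 9: union(1, 11) -> merged; set of 1 now {0, 1, 8, 11}
Step 10: union(8, 11) -> already same set; set of 8 now {0, 1, 8, 11}
Step 11: union(6, 5) -> merged; set of 6 now {3, 4, 5, 6, 7, 9}
Step 12: union(5, 8) -> merged; set of 5 now {0, 1, 3, 4, 5, 6, 7, 8, 9, 11}
Step 13: find(0) -> no change; set of 0 is {0, 1, 3, 4, 5, 6, 7, 8, 9, 11}
Step 14: union(10, 5) -> merged; set of 10 now {0, 1, 3, 4, 5, 6, 7, 8, 9, 10, 11}
Step 15: find(1) -> no change; set of 1 is {0, 1, 3, 4, 5, 6, 7, 8, 9, 10, 11}
Component of 11: {0, 1, 3, 4, 5, 6, 7, 8, 9, 10, 11}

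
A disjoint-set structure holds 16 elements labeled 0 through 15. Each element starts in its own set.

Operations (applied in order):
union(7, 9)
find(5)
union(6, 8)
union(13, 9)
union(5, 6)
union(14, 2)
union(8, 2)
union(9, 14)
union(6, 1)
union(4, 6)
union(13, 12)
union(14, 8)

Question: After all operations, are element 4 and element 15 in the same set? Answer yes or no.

Step 1: union(7, 9) -> merged; set of 7 now {7, 9}
Step 2: find(5) -> no change; set of 5 is {5}
Step 3: union(6, 8) -> merged; set of 6 now {6, 8}
Step 4: union(13, 9) -> merged; set of 13 now {7, 9, 13}
Step 5: union(5, 6) -> merged; set of 5 now {5, 6, 8}
Step 6: union(14, 2) -> merged; set of 14 now {2, 14}
Step 7: union(8, 2) -> merged; set of 8 now {2, 5, 6, 8, 14}
Step 8: union(9, 14) -> merged; set of 9 now {2, 5, 6, 7, 8, 9, 13, 14}
Step 9: union(6, 1) -> merged; set of 6 now {1, 2, 5, 6, 7, 8, 9, 13, 14}
Step 10: union(4, 6) -> merged; set of 4 now {1, 2, 4, 5, 6, 7, 8, 9, 13, 14}
Step 11: union(13, 12) -> merged; set of 13 now {1, 2, 4, 5, 6, 7, 8, 9, 12, 13, 14}
Step 12: union(14, 8) -> already same set; set of 14 now {1, 2, 4, 5, 6, 7, 8, 9, 12, 13, 14}
Set of 4: {1, 2, 4, 5, 6, 7, 8, 9, 12, 13, 14}; 15 is not a member.

Answer: no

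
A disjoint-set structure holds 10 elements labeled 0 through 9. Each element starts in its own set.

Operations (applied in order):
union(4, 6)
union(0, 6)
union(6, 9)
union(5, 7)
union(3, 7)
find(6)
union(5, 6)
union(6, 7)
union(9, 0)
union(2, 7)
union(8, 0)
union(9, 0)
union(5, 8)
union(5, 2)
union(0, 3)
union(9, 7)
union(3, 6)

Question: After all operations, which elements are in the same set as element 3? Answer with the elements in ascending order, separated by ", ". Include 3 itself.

Step 1: union(4, 6) -> merged; set of 4 now {4, 6}
Step 2: union(0, 6) -> merged; set of 0 now {0, 4, 6}
Step 3: union(6, 9) -> merged; set of 6 now {0, 4, 6, 9}
Step 4: union(5, 7) -> merged; set of 5 now {5, 7}
Step 5: union(3, 7) -> merged; set of 3 now {3, 5, 7}
Step 6: find(6) -> no change; set of 6 is {0, 4, 6, 9}
Step 7: union(5, 6) -> merged; set of 5 now {0, 3, 4, 5, 6, 7, 9}
Step 8: union(6, 7) -> already same set; set of 6 now {0, 3, 4, 5, 6, 7, 9}
Step 9: union(9, 0) -> already same set; set of 9 now {0, 3, 4, 5, 6, 7, 9}
Step 10: union(2, 7) -> merged; set of 2 now {0, 2, 3, 4, 5, 6, 7, 9}
Step 11: union(8, 0) -> merged; set of 8 now {0, 2, 3, 4, 5, 6, 7, 8, 9}
Step 12: union(9, 0) -> already same set; set of 9 now {0, 2, 3, 4, 5, 6, 7, 8, 9}
Step 13: union(5, 8) -> already same set; set of 5 now {0, 2, 3, 4, 5, 6, 7, 8, 9}
Step 14: union(5, 2) -> already same set; set of 5 now {0, 2, 3, 4, 5, 6, 7, 8, 9}
Step 15: union(0, 3) -> already same set; set of 0 now {0, 2, 3, 4, 5, 6, 7, 8, 9}
Step 16: union(9, 7) -> already same set; set of 9 now {0, 2, 3, 4, 5, 6, 7, 8, 9}
Step 17: union(3, 6) -> already same set; set of 3 now {0, 2, 3, 4, 5, 6, 7, 8, 9}
Component of 3: {0, 2, 3, 4, 5, 6, 7, 8, 9}

Answer: 0, 2, 3, 4, 5, 6, 7, 8, 9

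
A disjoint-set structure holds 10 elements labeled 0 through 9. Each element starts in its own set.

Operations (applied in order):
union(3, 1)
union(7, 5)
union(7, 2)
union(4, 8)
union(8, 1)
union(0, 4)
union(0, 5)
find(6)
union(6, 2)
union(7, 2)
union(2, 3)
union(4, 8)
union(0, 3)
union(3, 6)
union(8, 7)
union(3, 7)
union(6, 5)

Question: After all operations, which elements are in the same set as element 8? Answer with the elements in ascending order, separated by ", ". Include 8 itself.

Answer: 0, 1, 2, 3, 4, 5, 6, 7, 8

Derivation:
Step 1: union(3, 1) -> merged; set of 3 now {1, 3}
Step 2: union(7, 5) -> merged; set of 7 now {5, 7}
Step 3: union(7, 2) -> merged; set of 7 now {2, 5, 7}
Step 4: union(4, 8) -> merged; set of 4 now {4, 8}
Step 5: union(8, 1) -> merged; set of 8 now {1, 3, 4, 8}
Step 6: union(0, 4) -> merged; set of 0 now {0, 1, 3, 4, 8}
Step 7: union(0, 5) -> merged; set of 0 now {0, 1, 2, 3, 4, 5, 7, 8}
Step 8: find(6) -> no change; set of 6 is {6}
Step 9: union(6, 2) -> merged; set of 6 now {0, 1, 2, 3, 4, 5, 6, 7, 8}
Step 10: union(7, 2) -> already same set; set of 7 now {0, 1, 2, 3, 4, 5, 6, 7, 8}
Step 11: union(2, 3) -> already same set; set of 2 now {0, 1, 2, 3, 4, 5, 6, 7, 8}
Step 12: union(4, 8) -> already same set; set of 4 now {0, 1, 2, 3, 4, 5, 6, 7, 8}
Step 13: union(0, 3) -> already same set; set of 0 now {0, 1, 2, 3, 4, 5, 6, 7, 8}
Step 14: union(3, 6) -> already same set; set of 3 now {0, 1, 2, 3, 4, 5, 6, 7, 8}
Step 15: union(8, 7) -> already same set; set of 8 now {0, 1, 2, 3, 4, 5, 6, 7, 8}
Step 16: union(3, 7) -> already same set; set of 3 now {0, 1, 2, 3, 4, 5, 6, 7, 8}
Step 17: union(6, 5) -> already same set; set of 6 now {0, 1, 2, 3, 4, 5, 6, 7, 8}
Component of 8: {0, 1, 2, 3, 4, 5, 6, 7, 8}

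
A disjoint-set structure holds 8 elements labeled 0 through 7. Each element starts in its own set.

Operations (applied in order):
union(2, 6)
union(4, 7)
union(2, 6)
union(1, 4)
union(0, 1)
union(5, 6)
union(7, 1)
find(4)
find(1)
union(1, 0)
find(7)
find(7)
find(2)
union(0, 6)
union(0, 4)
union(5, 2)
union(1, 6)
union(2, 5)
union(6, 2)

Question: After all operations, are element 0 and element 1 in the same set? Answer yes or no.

Answer: yes

Derivation:
Step 1: union(2, 6) -> merged; set of 2 now {2, 6}
Step 2: union(4, 7) -> merged; set of 4 now {4, 7}
Step 3: union(2, 6) -> already same set; set of 2 now {2, 6}
Step 4: union(1, 4) -> merged; set of 1 now {1, 4, 7}
Step 5: union(0, 1) -> merged; set of 0 now {0, 1, 4, 7}
Step 6: union(5, 6) -> merged; set of 5 now {2, 5, 6}
Step 7: union(7, 1) -> already same set; set of 7 now {0, 1, 4, 7}
Step 8: find(4) -> no change; set of 4 is {0, 1, 4, 7}
Step 9: find(1) -> no change; set of 1 is {0, 1, 4, 7}
Step 10: union(1, 0) -> already same set; set of 1 now {0, 1, 4, 7}
Step 11: find(7) -> no change; set of 7 is {0, 1, 4, 7}
Step 12: find(7) -> no change; set of 7 is {0, 1, 4, 7}
Step 13: find(2) -> no change; set of 2 is {2, 5, 6}
Step 14: union(0, 6) -> merged; set of 0 now {0, 1, 2, 4, 5, 6, 7}
Step 15: union(0, 4) -> already same set; set of 0 now {0, 1, 2, 4, 5, 6, 7}
Step 16: union(5, 2) -> already same set; set of 5 now {0, 1, 2, 4, 5, 6, 7}
Step 17: union(1, 6) -> already same set; set of 1 now {0, 1, 2, 4, 5, 6, 7}
Step 18: union(2, 5) -> already same set; set of 2 now {0, 1, 2, 4, 5, 6, 7}
Step 19: union(6, 2) -> already same set; set of 6 now {0, 1, 2, 4, 5, 6, 7}
Set of 0: {0, 1, 2, 4, 5, 6, 7}; 1 is a member.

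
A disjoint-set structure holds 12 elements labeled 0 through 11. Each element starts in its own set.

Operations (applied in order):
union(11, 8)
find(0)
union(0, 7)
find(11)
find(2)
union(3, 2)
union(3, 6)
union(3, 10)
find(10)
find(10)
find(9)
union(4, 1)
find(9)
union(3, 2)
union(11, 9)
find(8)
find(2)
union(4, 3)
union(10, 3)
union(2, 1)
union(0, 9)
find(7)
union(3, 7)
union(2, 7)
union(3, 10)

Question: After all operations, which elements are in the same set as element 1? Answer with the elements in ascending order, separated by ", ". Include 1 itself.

Answer: 0, 1, 2, 3, 4, 6, 7, 8, 9, 10, 11

Derivation:
Step 1: union(11, 8) -> merged; set of 11 now {8, 11}
Step 2: find(0) -> no change; set of 0 is {0}
Step 3: union(0, 7) -> merged; set of 0 now {0, 7}
Step 4: find(11) -> no change; set of 11 is {8, 11}
Step 5: find(2) -> no change; set of 2 is {2}
Step 6: union(3, 2) -> merged; set of 3 now {2, 3}
Step 7: union(3, 6) -> merged; set of 3 now {2, 3, 6}
Step 8: union(3, 10) -> merged; set of 3 now {2, 3, 6, 10}
Step 9: find(10) -> no change; set of 10 is {2, 3, 6, 10}
Step 10: find(10) -> no change; set of 10 is {2, 3, 6, 10}
Step 11: find(9) -> no change; set of 9 is {9}
Step 12: union(4, 1) -> merged; set of 4 now {1, 4}
Step 13: find(9) -> no change; set of 9 is {9}
Step 14: union(3, 2) -> already same set; set of 3 now {2, 3, 6, 10}
Step 15: union(11, 9) -> merged; set of 11 now {8, 9, 11}
Step 16: find(8) -> no change; set of 8 is {8, 9, 11}
Step 17: find(2) -> no change; set of 2 is {2, 3, 6, 10}
Step 18: union(4, 3) -> merged; set of 4 now {1, 2, 3, 4, 6, 10}
Step 19: union(10, 3) -> already same set; set of 10 now {1, 2, 3, 4, 6, 10}
Step 20: union(2, 1) -> already same set; set of 2 now {1, 2, 3, 4, 6, 10}
Step 21: union(0, 9) -> merged; set of 0 now {0, 7, 8, 9, 11}
Step 22: find(7) -> no change; set of 7 is {0, 7, 8, 9, 11}
Step 23: union(3, 7) -> merged; set of 3 now {0, 1, 2, 3, 4, 6, 7, 8, 9, 10, 11}
Step 24: union(2, 7) -> already same set; set of 2 now {0, 1, 2, 3, 4, 6, 7, 8, 9, 10, 11}
Step 25: union(3, 10) -> already same set; set of 3 now {0, 1, 2, 3, 4, 6, 7, 8, 9, 10, 11}
Component of 1: {0, 1, 2, 3, 4, 6, 7, 8, 9, 10, 11}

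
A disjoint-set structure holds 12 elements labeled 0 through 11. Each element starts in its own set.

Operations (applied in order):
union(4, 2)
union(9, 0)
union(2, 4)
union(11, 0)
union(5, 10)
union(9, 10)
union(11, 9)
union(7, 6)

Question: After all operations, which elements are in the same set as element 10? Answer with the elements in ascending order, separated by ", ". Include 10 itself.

Answer: 0, 5, 9, 10, 11

Derivation:
Step 1: union(4, 2) -> merged; set of 4 now {2, 4}
Step 2: union(9, 0) -> merged; set of 9 now {0, 9}
Step 3: union(2, 4) -> already same set; set of 2 now {2, 4}
Step 4: union(11, 0) -> merged; set of 11 now {0, 9, 11}
Step 5: union(5, 10) -> merged; set of 5 now {5, 10}
Step 6: union(9, 10) -> merged; set of 9 now {0, 5, 9, 10, 11}
Step 7: union(11, 9) -> already same set; set of 11 now {0, 5, 9, 10, 11}
Step 8: union(7, 6) -> merged; set of 7 now {6, 7}
Component of 10: {0, 5, 9, 10, 11}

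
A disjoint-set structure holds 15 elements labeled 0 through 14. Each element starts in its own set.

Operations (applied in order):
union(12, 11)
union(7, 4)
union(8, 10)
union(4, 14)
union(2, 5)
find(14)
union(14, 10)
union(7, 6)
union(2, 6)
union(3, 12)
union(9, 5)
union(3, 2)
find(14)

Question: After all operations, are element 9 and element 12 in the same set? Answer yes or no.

Step 1: union(12, 11) -> merged; set of 12 now {11, 12}
Step 2: union(7, 4) -> merged; set of 7 now {4, 7}
Step 3: union(8, 10) -> merged; set of 8 now {8, 10}
Step 4: union(4, 14) -> merged; set of 4 now {4, 7, 14}
Step 5: union(2, 5) -> merged; set of 2 now {2, 5}
Step 6: find(14) -> no change; set of 14 is {4, 7, 14}
Step 7: union(14, 10) -> merged; set of 14 now {4, 7, 8, 10, 14}
Step 8: union(7, 6) -> merged; set of 7 now {4, 6, 7, 8, 10, 14}
Step 9: union(2, 6) -> merged; set of 2 now {2, 4, 5, 6, 7, 8, 10, 14}
Step 10: union(3, 12) -> merged; set of 3 now {3, 11, 12}
Step 11: union(9, 5) -> merged; set of 9 now {2, 4, 5, 6, 7, 8, 9, 10, 14}
Step 12: union(3, 2) -> merged; set of 3 now {2, 3, 4, 5, 6, 7, 8, 9, 10, 11, 12, 14}
Step 13: find(14) -> no change; set of 14 is {2, 3, 4, 5, 6, 7, 8, 9, 10, 11, 12, 14}
Set of 9: {2, 3, 4, 5, 6, 7, 8, 9, 10, 11, 12, 14}; 12 is a member.

Answer: yes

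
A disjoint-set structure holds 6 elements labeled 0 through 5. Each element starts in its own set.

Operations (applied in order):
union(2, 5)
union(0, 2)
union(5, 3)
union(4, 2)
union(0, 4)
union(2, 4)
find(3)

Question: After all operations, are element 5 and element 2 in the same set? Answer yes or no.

Answer: yes

Derivation:
Step 1: union(2, 5) -> merged; set of 2 now {2, 5}
Step 2: union(0, 2) -> merged; set of 0 now {0, 2, 5}
Step 3: union(5, 3) -> merged; set of 5 now {0, 2, 3, 5}
Step 4: union(4, 2) -> merged; set of 4 now {0, 2, 3, 4, 5}
Step 5: union(0, 4) -> already same set; set of 0 now {0, 2, 3, 4, 5}
Step 6: union(2, 4) -> already same set; set of 2 now {0, 2, 3, 4, 5}
Step 7: find(3) -> no change; set of 3 is {0, 2, 3, 4, 5}
Set of 5: {0, 2, 3, 4, 5}; 2 is a member.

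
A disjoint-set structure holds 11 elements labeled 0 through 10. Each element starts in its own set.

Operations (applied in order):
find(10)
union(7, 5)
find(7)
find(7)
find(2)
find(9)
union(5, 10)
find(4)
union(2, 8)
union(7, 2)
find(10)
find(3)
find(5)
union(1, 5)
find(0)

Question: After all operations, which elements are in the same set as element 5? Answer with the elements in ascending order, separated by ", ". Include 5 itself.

Step 1: find(10) -> no change; set of 10 is {10}
Step 2: union(7, 5) -> merged; set of 7 now {5, 7}
Step 3: find(7) -> no change; set of 7 is {5, 7}
Step 4: find(7) -> no change; set of 7 is {5, 7}
Step 5: find(2) -> no change; set of 2 is {2}
Step 6: find(9) -> no change; set of 9 is {9}
Step 7: union(5, 10) -> merged; set of 5 now {5, 7, 10}
Step 8: find(4) -> no change; set of 4 is {4}
Step 9: union(2, 8) -> merged; set of 2 now {2, 8}
Step 10: union(7, 2) -> merged; set of 7 now {2, 5, 7, 8, 10}
Step 11: find(10) -> no change; set of 10 is {2, 5, 7, 8, 10}
Step 12: find(3) -> no change; set of 3 is {3}
Step 13: find(5) -> no change; set of 5 is {2, 5, 7, 8, 10}
Step 14: union(1, 5) -> merged; set of 1 now {1, 2, 5, 7, 8, 10}
Step 15: find(0) -> no change; set of 0 is {0}
Component of 5: {1, 2, 5, 7, 8, 10}

Answer: 1, 2, 5, 7, 8, 10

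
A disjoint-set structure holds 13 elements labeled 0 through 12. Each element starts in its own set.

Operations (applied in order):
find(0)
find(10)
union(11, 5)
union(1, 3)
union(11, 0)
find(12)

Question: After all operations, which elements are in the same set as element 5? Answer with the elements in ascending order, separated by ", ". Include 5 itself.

Step 1: find(0) -> no change; set of 0 is {0}
Step 2: find(10) -> no change; set of 10 is {10}
Step 3: union(11, 5) -> merged; set of 11 now {5, 11}
Step 4: union(1, 3) -> merged; set of 1 now {1, 3}
Step 5: union(11, 0) -> merged; set of 11 now {0, 5, 11}
Step 6: find(12) -> no change; set of 12 is {12}
Component of 5: {0, 5, 11}

Answer: 0, 5, 11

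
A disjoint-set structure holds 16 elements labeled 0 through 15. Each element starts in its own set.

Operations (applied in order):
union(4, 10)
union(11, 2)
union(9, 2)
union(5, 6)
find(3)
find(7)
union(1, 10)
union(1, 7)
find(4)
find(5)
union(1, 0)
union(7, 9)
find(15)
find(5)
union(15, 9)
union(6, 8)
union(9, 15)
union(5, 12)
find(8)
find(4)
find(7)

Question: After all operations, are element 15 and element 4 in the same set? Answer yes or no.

Step 1: union(4, 10) -> merged; set of 4 now {4, 10}
Step 2: union(11, 2) -> merged; set of 11 now {2, 11}
Step 3: union(9, 2) -> merged; set of 9 now {2, 9, 11}
Step 4: union(5, 6) -> merged; set of 5 now {5, 6}
Step 5: find(3) -> no change; set of 3 is {3}
Step 6: find(7) -> no change; set of 7 is {7}
Step 7: union(1, 10) -> merged; set of 1 now {1, 4, 10}
Step 8: union(1, 7) -> merged; set of 1 now {1, 4, 7, 10}
Step 9: find(4) -> no change; set of 4 is {1, 4, 7, 10}
Step 10: find(5) -> no change; set of 5 is {5, 6}
Step 11: union(1, 0) -> merged; set of 1 now {0, 1, 4, 7, 10}
Step 12: union(7, 9) -> merged; set of 7 now {0, 1, 2, 4, 7, 9, 10, 11}
Step 13: find(15) -> no change; set of 15 is {15}
Step 14: find(5) -> no change; set of 5 is {5, 6}
Step 15: union(15, 9) -> merged; set of 15 now {0, 1, 2, 4, 7, 9, 10, 11, 15}
Step 16: union(6, 8) -> merged; set of 6 now {5, 6, 8}
Step 17: union(9, 15) -> already same set; set of 9 now {0, 1, 2, 4, 7, 9, 10, 11, 15}
Step 18: union(5, 12) -> merged; set of 5 now {5, 6, 8, 12}
Step 19: find(8) -> no change; set of 8 is {5, 6, 8, 12}
Step 20: find(4) -> no change; set of 4 is {0, 1, 2, 4, 7, 9, 10, 11, 15}
Step 21: find(7) -> no change; set of 7 is {0, 1, 2, 4, 7, 9, 10, 11, 15}
Set of 15: {0, 1, 2, 4, 7, 9, 10, 11, 15}; 4 is a member.

Answer: yes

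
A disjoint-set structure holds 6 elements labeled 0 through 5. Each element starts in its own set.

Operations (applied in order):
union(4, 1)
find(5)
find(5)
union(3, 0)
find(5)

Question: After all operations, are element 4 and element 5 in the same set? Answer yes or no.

Step 1: union(4, 1) -> merged; set of 4 now {1, 4}
Step 2: find(5) -> no change; set of 5 is {5}
Step 3: find(5) -> no change; set of 5 is {5}
Step 4: union(3, 0) -> merged; set of 3 now {0, 3}
Step 5: find(5) -> no change; set of 5 is {5}
Set of 4: {1, 4}; 5 is not a member.

Answer: no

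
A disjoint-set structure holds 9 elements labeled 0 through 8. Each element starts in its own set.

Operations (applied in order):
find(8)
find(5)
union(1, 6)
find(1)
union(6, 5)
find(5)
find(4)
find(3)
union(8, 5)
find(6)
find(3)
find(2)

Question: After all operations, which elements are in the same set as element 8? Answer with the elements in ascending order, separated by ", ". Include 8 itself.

Answer: 1, 5, 6, 8

Derivation:
Step 1: find(8) -> no change; set of 8 is {8}
Step 2: find(5) -> no change; set of 5 is {5}
Step 3: union(1, 6) -> merged; set of 1 now {1, 6}
Step 4: find(1) -> no change; set of 1 is {1, 6}
Step 5: union(6, 5) -> merged; set of 6 now {1, 5, 6}
Step 6: find(5) -> no change; set of 5 is {1, 5, 6}
Step 7: find(4) -> no change; set of 4 is {4}
Step 8: find(3) -> no change; set of 3 is {3}
Step 9: union(8, 5) -> merged; set of 8 now {1, 5, 6, 8}
Step 10: find(6) -> no change; set of 6 is {1, 5, 6, 8}
Step 11: find(3) -> no change; set of 3 is {3}
Step 12: find(2) -> no change; set of 2 is {2}
Component of 8: {1, 5, 6, 8}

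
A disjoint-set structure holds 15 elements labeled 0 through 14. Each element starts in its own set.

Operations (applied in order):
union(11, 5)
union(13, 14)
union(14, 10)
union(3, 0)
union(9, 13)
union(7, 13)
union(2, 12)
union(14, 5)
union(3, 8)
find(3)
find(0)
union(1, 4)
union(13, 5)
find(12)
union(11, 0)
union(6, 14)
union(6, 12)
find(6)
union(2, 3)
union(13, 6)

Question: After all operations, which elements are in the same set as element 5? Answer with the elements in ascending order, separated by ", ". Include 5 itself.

Step 1: union(11, 5) -> merged; set of 11 now {5, 11}
Step 2: union(13, 14) -> merged; set of 13 now {13, 14}
Step 3: union(14, 10) -> merged; set of 14 now {10, 13, 14}
Step 4: union(3, 0) -> merged; set of 3 now {0, 3}
Step 5: union(9, 13) -> merged; set of 9 now {9, 10, 13, 14}
Step 6: union(7, 13) -> merged; set of 7 now {7, 9, 10, 13, 14}
Step 7: union(2, 12) -> merged; set of 2 now {2, 12}
Step 8: union(14, 5) -> merged; set of 14 now {5, 7, 9, 10, 11, 13, 14}
Step 9: union(3, 8) -> merged; set of 3 now {0, 3, 8}
Step 10: find(3) -> no change; set of 3 is {0, 3, 8}
Step 11: find(0) -> no change; set of 0 is {0, 3, 8}
Step 12: union(1, 4) -> merged; set of 1 now {1, 4}
Step 13: union(13, 5) -> already same set; set of 13 now {5, 7, 9, 10, 11, 13, 14}
Step 14: find(12) -> no change; set of 12 is {2, 12}
Step 15: union(11, 0) -> merged; set of 11 now {0, 3, 5, 7, 8, 9, 10, 11, 13, 14}
Step 16: union(6, 14) -> merged; set of 6 now {0, 3, 5, 6, 7, 8, 9, 10, 11, 13, 14}
Step 17: union(6, 12) -> merged; set of 6 now {0, 2, 3, 5, 6, 7, 8, 9, 10, 11, 12, 13, 14}
Step 18: find(6) -> no change; set of 6 is {0, 2, 3, 5, 6, 7, 8, 9, 10, 11, 12, 13, 14}
Step 19: union(2, 3) -> already same set; set of 2 now {0, 2, 3, 5, 6, 7, 8, 9, 10, 11, 12, 13, 14}
Step 20: union(13, 6) -> already same set; set of 13 now {0, 2, 3, 5, 6, 7, 8, 9, 10, 11, 12, 13, 14}
Component of 5: {0, 2, 3, 5, 6, 7, 8, 9, 10, 11, 12, 13, 14}

Answer: 0, 2, 3, 5, 6, 7, 8, 9, 10, 11, 12, 13, 14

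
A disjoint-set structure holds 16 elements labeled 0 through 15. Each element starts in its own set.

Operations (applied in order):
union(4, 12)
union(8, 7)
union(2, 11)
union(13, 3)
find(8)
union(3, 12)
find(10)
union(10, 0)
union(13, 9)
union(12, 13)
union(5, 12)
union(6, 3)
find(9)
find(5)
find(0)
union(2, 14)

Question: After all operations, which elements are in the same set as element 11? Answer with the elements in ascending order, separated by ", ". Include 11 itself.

Answer: 2, 11, 14

Derivation:
Step 1: union(4, 12) -> merged; set of 4 now {4, 12}
Step 2: union(8, 7) -> merged; set of 8 now {7, 8}
Step 3: union(2, 11) -> merged; set of 2 now {2, 11}
Step 4: union(13, 3) -> merged; set of 13 now {3, 13}
Step 5: find(8) -> no change; set of 8 is {7, 8}
Step 6: union(3, 12) -> merged; set of 3 now {3, 4, 12, 13}
Step 7: find(10) -> no change; set of 10 is {10}
Step 8: union(10, 0) -> merged; set of 10 now {0, 10}
Step 9: union(13, 9) -> merged; set of 13 now {3, 4, 9, 12, 13}
Step 10: union(12, 13) -> already same set; set of 12 now {3, 4, 9, 12, 13}
Step 11: union(5, 12) -> merged; set of 5 now {3, 4, 5, 9, 12, 13}
Step 12: union(6, 3) -> merged; set of 6 now {3, 4, 5, 6, 9, 12, 13}
Step 13: find(9) -> no change; set of 9 is {3, 4, 5, 6, 9, 12, 13}
Step 14: find(5) -> no change; set of 5 is {3, 4, 5, 6, 9, 12, 13}
Step 15: find(0) -> no change; set of 0 is {0, 10}
Step 16: union(2, 14) -> merged; set of 2 now {2, 11, 14}
Component of 11: {2, 11, 14}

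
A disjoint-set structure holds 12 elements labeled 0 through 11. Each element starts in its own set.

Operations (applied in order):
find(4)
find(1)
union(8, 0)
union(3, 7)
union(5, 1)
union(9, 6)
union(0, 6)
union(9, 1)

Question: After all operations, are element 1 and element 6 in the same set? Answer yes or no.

Step 1: find(4) -> no change; set of 4 is {4}
Step 2: find(1) -> no change; set of 1 is {1}
Step 3: union(8, 0) -> merged; set of 8 now {0, 8}
Step 4: union(3, 7) -> merged; set of 3 now {3, 7}
Step 5: union(5, 1) -> merged; set of 5 now {1, 5}
Step 6: union(9, 6) -> merged; set of 9 now {6, 9}
Step 7: union(0, 6) -> merged; set of 0 now {0, 6, 8, 9}
Step 8: union(9, 1) -> merged; set of 9 now {0, 1, 5, 6, 8, 9}
Set of 1: {0, 1, 5, 6, 8, 9}; 6 is a member.

Answer: yes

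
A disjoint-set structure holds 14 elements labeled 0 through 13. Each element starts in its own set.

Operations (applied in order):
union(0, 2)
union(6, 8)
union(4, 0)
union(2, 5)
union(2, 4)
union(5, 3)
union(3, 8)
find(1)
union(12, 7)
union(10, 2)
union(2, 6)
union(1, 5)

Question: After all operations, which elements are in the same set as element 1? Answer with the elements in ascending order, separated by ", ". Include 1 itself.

Answer: 0, 1, 2, 3, 4, 5, 6, 8, 10

Derivation:
Step 1: union(0, 2) -> merged; set of 0 now {0, 2}
Step 2: union(6, 8) -> merged; set of 6 now {6, 8}
Step 3: union(4, 0) -> merged; set of 4 now {0, 2, 4}
Step 4: union(2, 5) -> merged; set of 2 now {0, 2, 4, 5}
Step 5: union(2, 4) -> already same set; set of 2 now {0, 2, 4, 5}
Step 6: union(5, 3) -> merged; set of 5 now {0, 2, 3, 4, 5}
Step 7: union(3, 8) -> merged; set of 3 now {0, 2, 3, 4, 5, 6, 8}
Step 8: find(1) -> no change; set of 1 is {1}
Step 9: union(12, 7) -> merged; set of 12 now {7, 12}
Step 10: union(10, 2) -> merged; set of 10 now {0, 2, 3, 4, 5, 6, 8, 10}
Step 11: union(2, 6) -> already same set; set of 2 now {0, 2, 3, 4, 5, 6, 8, 10}
Step 12: union(1, 5) -> merged; set of 1 now {0, 1, 2, 3, 4, 5, 6, 8, 10}
Component of 1: {0, 1, 2, 3, 4, 5, 6, 8, 10}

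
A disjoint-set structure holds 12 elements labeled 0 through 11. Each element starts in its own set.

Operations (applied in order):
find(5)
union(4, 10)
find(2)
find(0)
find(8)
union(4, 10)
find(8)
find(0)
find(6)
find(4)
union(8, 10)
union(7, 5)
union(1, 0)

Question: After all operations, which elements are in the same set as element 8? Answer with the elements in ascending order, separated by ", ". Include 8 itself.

Answer: 4, 8, 10

Derivation:
Step 1: find(5) -> no change; set of 5 is {5}
Step 2: union(4, 10) -> merged; set of 4 now {4, 10}
Step 3: find(2) -> no change; set of 2 is {2}
Step 4: find(0) -> no change; set of 0 is {0}
Step 5: find(8) -> no change; set of 8 is {8}
Step 6: union(4, 10) -> already same set; set of 4 now {4, 10}
Step 7: find(8) -> no change; set of 8 is {8}
Step 8: find(0) -> no change; set of 0 is {0}
Step 9: find(6) -> no change; set of 6 is {6}
Step 10: find(4) -> no change; set of 4 is {4, 10}
Step 11: union(8, 10) -> merged; set of 8 now {4, 8, 10}
Step 12: union(7, 5) -> merged; set of 7 now {5, 7}
Step 13: union(1, 0) -> merged; set of 1 now {0, 1}
Component of 8: {4, 8, 10}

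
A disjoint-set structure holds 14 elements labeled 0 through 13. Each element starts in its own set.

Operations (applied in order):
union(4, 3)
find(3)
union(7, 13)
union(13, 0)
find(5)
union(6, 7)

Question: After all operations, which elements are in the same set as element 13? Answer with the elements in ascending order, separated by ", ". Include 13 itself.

Step 1: union(4, 3) -> merged; set of 4 now {3, 4}
Step 2: find(3) -> no change; set of 3 is {3, 4}
Step 3: union(7, 13) -> merged; set of 7 now {7, 13}
Step 4: union(13, 0) -> merged; set of 13 now {0, 7, 13}
Step 5: find(5) -> no change; set of 5 is {5}
Step 6: union(6, 7) -> merged; set of 6 now {0, 6, 7, 13}
Component of 13: {0, 6, 7, 13}

Answer: 0, 6, 7, 13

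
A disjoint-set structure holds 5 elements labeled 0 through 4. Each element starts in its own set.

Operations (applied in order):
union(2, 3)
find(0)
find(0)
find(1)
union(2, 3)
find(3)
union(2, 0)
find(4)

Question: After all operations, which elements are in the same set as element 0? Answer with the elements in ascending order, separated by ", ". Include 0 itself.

Answer: 0, 2, 3

Derivation:
Step 1: union(2, 3) -> merged; set of 2 now {2, 3}
Step 2: find(0) -> no change; set of 0 is {0}
Step 3: find(0) -> no change; set of 0 is {0}
Step 4: find(1) -> no change; set of 1 is {1}
Step 5: union(2, 3) -> already same set; set of 2 now {2, 3}
Step 6: find(3) -> no change; set of 3 is {2, 3}
Step 7: union(2, 0) -> merged; set of 2 now {0, 2, 3}
Step 8: find(4) -> no change; set of 4 is {4}
Component of 0: {0, 2, 3}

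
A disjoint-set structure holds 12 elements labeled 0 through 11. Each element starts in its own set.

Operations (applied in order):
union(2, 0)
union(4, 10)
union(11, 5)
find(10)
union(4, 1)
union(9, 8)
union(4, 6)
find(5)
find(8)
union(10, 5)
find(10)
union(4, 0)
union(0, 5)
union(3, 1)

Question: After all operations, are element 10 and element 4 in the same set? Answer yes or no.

Answer: yes

Derivation:
Step 1: union(2, 0) -> merged; set of 2 now {0, 2}
Step 2: union(4, 10) -> merged; set of 4 now {4, 10}
Step 3: union(11, 5) -> merged; set of 11 now {5, 11}
Step 4: find(10) -> no change; set of 10 is {4, 10}
Step 5: union(4, 1) -> merged; set of 4 now {1, 4, 10}
Step 6: union(9, 8) -> merged; set of 9 now {8, 9}
Step 7: union(4, 6) -> merged; set of 4 now {1, 4, 6, 10}
Step 8: find(5) -> no change; set of 5 is {5, 11}
Step 9: find(8) -> no change; set of 8 is {8, 9}
Step 10: union(10, 5) -> merged; set of 10 now {1, 4, 5, 6, 10, 11}
Step 11: find(10) -> no change; set of 10 is {1, 4, 5, 6, 10, 11}
Step 12: union(4, 0) -> merged; set of 4 now {0, 1, 2, 4, 5, 6, 10, 11}
Step 13: union(0, 5) -> already same set; set of 0 now {0, 1, 2, 4, 5, 6, 10, 11}
Step 14: union(3, 1) -> merged; set of 3 now {0, 1, 2, 3, 4, 5, 6, 10, 11}
Set of 10: {0, 1, 2, 3, 4, 5, 6, 10, 11}; 4 is a member.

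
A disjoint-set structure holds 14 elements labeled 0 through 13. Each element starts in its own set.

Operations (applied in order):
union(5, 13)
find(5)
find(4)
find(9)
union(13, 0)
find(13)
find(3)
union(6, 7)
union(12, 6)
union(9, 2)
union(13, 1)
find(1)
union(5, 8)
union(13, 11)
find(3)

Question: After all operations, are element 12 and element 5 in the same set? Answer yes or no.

Step 1: union(5, 13) -> merged; set of 5 now {5, 13}
Step 2: find(5) -> no change; set of 5 is {5, 13}
Step 3: find(4) -> no change; set of 4 is {4}
Step 4: find(9) -> no change; set of 9 is {9}
Step 5: union(13, 0) -> merged; set of 13 now {0, 5, 13}
Step 6: find(13) -> no change; set of 13 is {0, 5, 13}
Step 7: find(3) -> no change; set of 3 is {3}
Step 8: union(6, 7) -> merged; set of 6 now {6, 7}
Step 9: union(12, 6) -> merged; set of 12 now {6, 7, 12}
Step 10: union(9, 2) -> merged; set of 9 now {2, 9}
Step 11: union(13, 1) -> merged; set of 13 now {0, 1, 5, 13}
Step 12: find(1) -> no change; set of 1 is {0, 1, 5, 13}
Step 13: union(5, 8) -> merged; set of 5 now {0, 1, 5, 8, 13}
Step 14: union(13, 11) -> merged; set of 13 now {0, 1, 5, 8, 11, 13}
Step 15: find(3) -> no change; set of 3 is {3}
Set of 12: {6, 7, 12}; 5 is not a member.

Answer: no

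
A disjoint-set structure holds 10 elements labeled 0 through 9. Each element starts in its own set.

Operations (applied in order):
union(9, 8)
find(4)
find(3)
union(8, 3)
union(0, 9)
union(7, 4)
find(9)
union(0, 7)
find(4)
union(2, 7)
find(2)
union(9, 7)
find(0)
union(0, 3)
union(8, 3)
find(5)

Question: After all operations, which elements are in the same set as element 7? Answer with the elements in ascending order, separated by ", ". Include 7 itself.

Step 1: union(9, 8) -> merged; set of 9 now {8, 9}
Step 2: find(4) -> no change; set of 4 is {4}
Step 3: find(3) -> no change; set of 3 is {3}
Step 4: union(8, 3) -> merged; set of 8 now {3, 8, 9}
Step 5: union(0, 9) -> merged; set of 0 now {0, 3, 8, 9}
Step 6: union(7, 4) -> merged; set of 7 now {4, 7}
Step 7: find(9) -> no change; set of 9 is {0, 3, 8, 9}
Step 8: union(0, 7) -> merged; set of 0 now {0, 3, 4, 7, 8, 9}
Step 9: find(4) -> no change; set of 4 is {0, 3, 4, 7, 8, 9}
Step 10: union(2, 7) -> merged; set of 2 now {0, 2, 3, 4, 7, 8, 9}
Step 11: find(2) -> no change; set of 2 is {0, 2, 3, 4, 7, 8, 9}
Step 12: union(9, 7) -> already same set; set of 9 now {0, 2, 3, 4, 7, 8, 9}
Step 13: find(0) -> no change; set of 0 is {0, 2, 3, 4, 7, 8, 9}
Step 14: union(0, 3) -> already same set; set of 0 now {0, 2, 3, 4, 7, 8, 9}
Step 15: union(8, 3) -> already same set; set of 8 now {0, 2, 3, 4, 7, 8, 9}
Step 16: find(5) -> no change; set of 5 is {5}
Component of 7: {0, 2, 3, 4, 7, 8, 9}

Answer: 0, 2, 3, 4, 7, 8, 9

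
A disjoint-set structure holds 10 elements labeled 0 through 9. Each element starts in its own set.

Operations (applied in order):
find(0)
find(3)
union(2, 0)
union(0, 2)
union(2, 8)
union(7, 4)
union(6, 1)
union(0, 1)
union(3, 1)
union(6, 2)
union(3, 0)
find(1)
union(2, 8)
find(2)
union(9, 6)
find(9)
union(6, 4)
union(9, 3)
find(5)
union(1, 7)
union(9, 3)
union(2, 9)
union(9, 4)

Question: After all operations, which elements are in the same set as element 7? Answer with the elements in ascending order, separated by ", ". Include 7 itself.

Step 1: find(0) -> no change; set of 0 is {0}
Step 2: find(3) -> no change; set of 3 is {3}
Step 3: union(2, 0) -> merged; set of 2 now {0, 2}
Step 4: union(0, 2) -> already same set; set of 0 now {0, 2}
Step 5: union(2, 8) -> merged; set of 2 now {0, 2, 8}
Step 6: union(7, 4) -> merged; set of 7 now {4, 7}
Step 7: union(6, 1) -> merged; set of 6 now {1, 6}
Step 8: union(0, 1) -> merged; set of 0 now {0, 1, 2, 6, 8}
Step 9: union(3, 1) -> merged; set of 3 now {0, 1, 2, 3, 6, 8}
Step 10: union(6, 2) -> already same set; set of 6 now {0, 1, 2, 3, 6, 8}
Step 11: union(3, 0) -> already same set; set of 3 now {0, 1, 2, 3, 6, 8}
Step 12: find(1) -> no change; set of 1 is {0, 1, 2, 3, 6, 8}
Step 13: union(2, 8) -> already same set; set of 2 now {0, 1, 2, 3, 6, 8}
Step 14: find(2) -> no change; set of 2 is {0, 1, 2, 3, 6, 8}
Step 15: union(9, 6) -> merged; set of 9 now {0, 1, 2, 3, 6, 8, 9}
Step 16: find(9) -> no change; set of 9 is {0, 1, 2, 3, 6, 8, 9}
Step 17: union(6, 4) -> merged; set of 6 now {0, 1, 2, 3, 4, 6, 7, 8, 9}
Step 18: union(9, 3) -> already same set; set of 9 now {0, 1, 2, 3, 4, 6, 7, 8, 9}
Step 19: find(5) -> no change; set of 5 is {5}
Step 20: union(1, 7) -> already same set; set of 1 now {0, 1, 2, 3, 4, 6, 7, 8, 9}
Step 21: union(9, 3) -> already same set; set of 9 now {0, 1, 2, 3, 4, 6, 7, 8, 9}
Step 22: union(2, 9) -> already same set; set of 2 now {0, 1, 2, 3, 4, 6, 7, 8, 9}
Step 23: union(9, 4) -> already same set; set of 9 now {0, 1, 2, 3, 4, 6, 7, 8, 9}
Component of 7: {0, 1, 2, 3, 4, 6, 7, 8, 9}

Answer: 0, 1, 2, 3, 4, 6, 7, 8, 9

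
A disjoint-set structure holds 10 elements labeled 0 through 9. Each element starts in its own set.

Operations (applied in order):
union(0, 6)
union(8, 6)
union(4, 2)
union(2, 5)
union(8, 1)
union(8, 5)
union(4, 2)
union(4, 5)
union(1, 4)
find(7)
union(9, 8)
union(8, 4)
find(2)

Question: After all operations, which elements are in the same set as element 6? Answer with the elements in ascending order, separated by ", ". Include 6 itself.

Step 1: union(0, 6) -> merged; set of 0 now {0, 6}
Step 2: union(8, 6) -> merged; set of 8 now {0, 6, 8}
Step 3: union(4, 2) -> merged; set of 4 now {2, 4}
Step 4: union(2, 5) -> merged; set of 2 now {2, 4, 5}
Step 5: union(8, 1) -> merged; set of 8 now {0, 1, 6, 8}
Step 6: union(8, 5) -> merged; set of 8 now {0, 1, 2, 4, 5, 6, 8}
Step 7: union(4, 2) -> already same set; set of 4 now {0, 1, 2, 4, 5, 6, 8}
Step 8: union(4, 5) -> already same set; set of 4 now {0, 1, 2, 4, 5, 6, 8}
Step 9: union(1, 4) -> already same set; set of 1 now {0, 1, 2, 4, 5, 6, 8}
Step 10: find(7) -> no change; set of 7 is {7}
Step 11: union(9, 8) -> merged; set of 9 now {0, 1, 2, 4, 5, 6, 8, 9}
Step 12: union(8, 4) -> already same set; set of 8 now {0, 1, 2, 4, 5, 6, 8, 9}
Step 13: find(2) -> no change; set of 2 is {0, 1, 2, 4, 5, 6, 8, 9}
Component of 6: {0, 1, 2, 4, 5, 6, 8, 9}

Answer: 0, 1, 2, 4, 5, 6, 8, 9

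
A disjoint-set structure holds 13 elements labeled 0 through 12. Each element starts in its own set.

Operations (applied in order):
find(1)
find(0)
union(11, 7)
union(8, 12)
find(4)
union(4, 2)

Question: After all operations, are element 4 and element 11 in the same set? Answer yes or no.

Answer: no

Derivation:
Step 1: find(1) -> no change; set of 1 is {1}
Step 2: find(0) -> no change; set of 0 is {0}
Step 3: union(11, 7) -> merged; set of 11 now {7, 11}
Step 4: union(8, 12) -> merged; set of 8 now {8, 12}
Step 5: find(4) -> no change; set of 4 is {4}
Step 6: union(4, 2) -> merged; set of 4 now {2, 4}
Set of 4: {2, 4}; 11 is not a member.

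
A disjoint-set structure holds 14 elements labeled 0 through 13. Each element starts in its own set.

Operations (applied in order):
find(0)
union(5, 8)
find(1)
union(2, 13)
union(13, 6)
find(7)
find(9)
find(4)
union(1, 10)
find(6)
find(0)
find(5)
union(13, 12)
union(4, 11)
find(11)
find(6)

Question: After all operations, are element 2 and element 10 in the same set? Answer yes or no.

Answer: no

Derivation:
Step 1: find(0) -> no change; set of 0 is {0}
Step 2: union(5, 8) -> merged; set of 5 now {5, 8}
Step 3: find(1) -> no change; set of 1 is {1}
Step 4: union(2, 13) -> merged; set of 2 now {2, 13}
Step 5: union(13, 6) -> merged; set of 13 now {2, 6, 13}
Step 6: find(7) -> no change; set of 7 is {7}
Step 7: find(9) -> no change; set of 9 is {9}
Step 8: find(4) -> no change; set of 4 is {4}
Step 9: union(1, 10) -> merged; set of 1 now {1, 10}
Step 10: find(6) -> no change; set of 6 is {2, 6, 13}
Step 11: find(0) -> no change; set of 0 is {0}
Step 12: find(5) -> no change; set of 5 is {5, 8}
Step 13: union(13, 12) -> merged; set of 13 now {2, 6, 12, 13}
Step 14: union(4, 11) -> merged; set of 4 now {4, 11}
Step 15: find(11) -> no change; set of 11 is {4, 11}
Step 16: find(6) -> no change; set of 6 is {2, 6, 12, 13}
Set of 2: {2, 6, 12, 13}; 10 is not a member.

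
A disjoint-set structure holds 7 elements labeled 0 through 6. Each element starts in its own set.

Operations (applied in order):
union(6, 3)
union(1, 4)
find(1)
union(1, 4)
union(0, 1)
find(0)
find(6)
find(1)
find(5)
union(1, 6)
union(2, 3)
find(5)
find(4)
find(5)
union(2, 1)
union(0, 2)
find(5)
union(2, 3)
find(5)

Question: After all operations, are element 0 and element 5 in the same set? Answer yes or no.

Step 1: union(6, 3) -> merged; set of 6 now {3, 6}
Step 2: union(1, 4) -> merged; set of 1 now {1, 4}
Step 3: find(1) -> no change; set of 1 is {1, 4}
Step 4: union(1, 4) -> already same set; set of 1 now {1, 4}
Step 5: union(0, 1) -> merged; set of 0 now {0, 1, 4}
Step 6: find(0) -> no change; set of 0 is {0, 1, 4}
Step 7: find(6) -> no change; set of 6 is {3, 6}
Step 8: find(1) -> no change; set of 1 is {0, 1, 4}
Step 9: find(5) -> no change; set of 5 is {5}
Step 10: union(1, 6) -> merged; set of 1 now {0, 1, 3, 4, 6}
Step 11: union(2, 3) -> merged; set of 2 now {0, 1, 2, 3, 4, 6}
Step 12: find(5) -> no change; set of 5 is {5}
Step 13: find(4) -> no change; set of 4 is {0, 1, 2, 3, 4, 6}
Step 14: find(5) -> no change; set of 5 is {5}
Step 15: union(2, 1) -> already same set; set of 2 now {0, 1, 2, 3, 4, 6}
Step 16: union(0, 2) -> already same set; set of 0 now {0, 1, 2, 3, 4, 6}
Step 17: find(5) -> no change; set of 5 is {5}
Step 18: union(2, 3) -> already same set; set of 2 now {0, 1, 2, 3, 4, 6}
Step 19: find(5) -> no change; set of 5 is {5}
Set of 0: {0, 1, 2, 3, 4, 6}; 5 is not a member.

Answer: no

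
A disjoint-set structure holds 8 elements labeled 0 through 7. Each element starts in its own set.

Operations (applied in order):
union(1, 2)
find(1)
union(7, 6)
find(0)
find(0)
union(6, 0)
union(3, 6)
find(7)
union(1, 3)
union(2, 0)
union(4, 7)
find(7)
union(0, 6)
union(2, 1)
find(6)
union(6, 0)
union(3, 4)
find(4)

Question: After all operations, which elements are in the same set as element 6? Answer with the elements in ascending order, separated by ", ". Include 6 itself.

Answer: 0, 1, 2, 3, 4, 6, 7

Derivation:
Step 1: union(1, 2) -> merged; set of 1 now {1, 2}
Step 2: find(1) -> no change; set of 1 is {1, 2}
Step 3: union(7, 6) -> merged; set of 7 now {6, 7}
Step 4: find(0) -> no change; set of 0 is {0}
Step 5: find(0) -> no change; set of 0 is {0}
Step 6: union(6, 0) -> merged; set of 6 now {0, 6, 7}
Step 7: union(3, 6) -> merged; set of 3 now {0, 3, 6, 7}
Step 8: find(7) -> no change; set of 7 is {0, 3, 6, 7}
Step 9: union(1, 3) -> merged; set of 1 now {0, 1, 2, 3, 6, 7}
Step 10: union(2, 0) -> already same set; set of 2 now {0, 1, 2, 3, 6, 7}
Step 11: union(4, 7) -> merged; set of 4 now {0, 1, 2, 3, 4, 6, 7}
Step 12: find(7) -> no change; set of 7 is {0, 1, 2, 3, 4, 6, 7}
Step 13: union(0, 6) -> already same set; set of 0 now {0, 1, 2, 3, 4, 6, 7}
Step 14: union(2, 1) -> already same set; set of 2 now {0, 1, 2, 3, 4, 6, 7}
Step 15: find(6) -> no change; set of 6 is {0, 1, 2, 3, 4, 6, 7}
Step 16: union(6, 0) -> already same set; set of 6 now {0, 1, 2, 3, 4, 6, 7}
Step 17: union(3, 4) -> already same set; set of 3 now {0, 1, 2, 3, 4, 6, 7}
Step 18: find(4) -> no change; set of 4 is {0, 1, 2, 3, 4, 6, 7}
Component of 6: {0, 1, 2, 3, 4, 6, 7}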